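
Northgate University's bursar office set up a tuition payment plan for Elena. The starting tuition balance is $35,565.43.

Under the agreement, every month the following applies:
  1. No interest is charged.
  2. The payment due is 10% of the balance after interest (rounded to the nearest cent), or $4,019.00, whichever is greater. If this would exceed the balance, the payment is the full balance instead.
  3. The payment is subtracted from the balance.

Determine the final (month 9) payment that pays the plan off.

Month 1: $35,565.43 − $4,019.00 → $31,546.43
Month 2: $31,546.43 − $4,019.00 → $27,527.43
Month 3: $27,527.43 − $4,019.00 → $23,508.43
Month 4: $23,508.43 − $4,019.00 → $19,489.43
Month 5: $19,489.43 − $4,019.00 → $15,470.43
Month 6: $15,470.43 − $4,019.00 → $11,451.43
Month 7: $11,451.43 − $4,019.00 → $7,432.43
Month 8: $7,432.43 − $4,019.00 → $3,413.43
Month 9: $3,413.43 − $3,413.43 → $0.00

$3,413.43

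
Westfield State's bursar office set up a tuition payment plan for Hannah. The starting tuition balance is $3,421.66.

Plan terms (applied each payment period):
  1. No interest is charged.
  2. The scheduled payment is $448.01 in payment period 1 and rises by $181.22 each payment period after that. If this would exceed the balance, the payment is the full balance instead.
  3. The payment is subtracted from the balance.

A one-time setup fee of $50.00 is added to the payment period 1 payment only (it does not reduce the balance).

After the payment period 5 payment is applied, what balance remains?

$0.00

# | Opening | Payment | Fee | End bal
1 | $3,421.66 | $448.01 | $50.00 | $2,973.65
2 | $2,973.65 | $629.23 | — | $2,344.42
3 | $2,344.42 | $810.45 | — | $1,533.97
4 | $1,533.97 | $991.67 | — | $542.30
5 | $542.30 | $542.30 | — | $0.00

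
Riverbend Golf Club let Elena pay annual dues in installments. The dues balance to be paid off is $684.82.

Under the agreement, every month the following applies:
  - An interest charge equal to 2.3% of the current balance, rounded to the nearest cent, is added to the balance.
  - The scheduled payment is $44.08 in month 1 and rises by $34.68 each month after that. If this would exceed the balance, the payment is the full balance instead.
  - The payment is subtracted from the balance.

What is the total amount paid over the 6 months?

# | Opening | Interest | Payment | End bal
1 | $684.82 | $15.75 | $44.08 | $656.49
2 | $656.49 | $15.10 | $78.76 | $592.83
3 | $592.83 | $13.64 | $113.44 | $493.03
4 | $493.03 | $11.34 | $148.12 | $356.25
5 | $356.25 | $8.19 | $182.80 | $181.64
6 | $181.64 | $4.18 | $185.82 | $0.00
Total paid: $753.02

$753.02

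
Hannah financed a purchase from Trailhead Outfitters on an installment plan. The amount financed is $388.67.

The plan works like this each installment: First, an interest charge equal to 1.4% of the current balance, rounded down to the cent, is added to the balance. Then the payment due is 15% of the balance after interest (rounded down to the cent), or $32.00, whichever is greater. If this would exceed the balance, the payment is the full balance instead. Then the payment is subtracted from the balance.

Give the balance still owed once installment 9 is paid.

Installment 1: $388.67 +$5.44 interest = $394.11; pay $59.11 → $335.00
Installment 2: $335.00 +$4.69 interest = $339.69; pay $50.95 → $288.74
Installment 3: $288.74 +$4.04 interest = $292.78; pay $43.91 → $248.87
Installment 4: $248.87 +$3.48 interest = $252.35; pay $37.85 → $214.50
Installment 5: $214.50 +$3.00 interest = $217.50; pay $32.62 → $184.88
Installment 6: $184.88 +$2.58 interest = $187.46; pay $32.00 → $155.46
Installment 7: $155.46 +$2.17 interest = $157.63; pay $32.00 → $125.63
Installment 8: $125.63 +$1.75 interest = $127.38; pay $32.00 → $95.38
Installment 9: $95.38 +$1.33 interest = $96.71; pay $32.00 → $64.71

$64.71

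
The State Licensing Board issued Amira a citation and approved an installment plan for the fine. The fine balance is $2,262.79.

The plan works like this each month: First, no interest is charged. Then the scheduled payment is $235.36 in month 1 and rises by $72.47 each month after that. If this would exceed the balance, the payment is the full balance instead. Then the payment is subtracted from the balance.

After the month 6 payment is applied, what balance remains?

$0.00

# | Opening | Payment | End bal
1 | $2,262.79 | $235.36 | $2,027.43
2 | $2,027.43 | $307.83 | $1,719.60
3 | $1,719.60 | $380.30 | $1,339.30
4 | $1,339.30 | $452.77 | $886.53
5 | $886.53 | $525.24 | $361.29
6 | $361.29 | $361.29 | $0.00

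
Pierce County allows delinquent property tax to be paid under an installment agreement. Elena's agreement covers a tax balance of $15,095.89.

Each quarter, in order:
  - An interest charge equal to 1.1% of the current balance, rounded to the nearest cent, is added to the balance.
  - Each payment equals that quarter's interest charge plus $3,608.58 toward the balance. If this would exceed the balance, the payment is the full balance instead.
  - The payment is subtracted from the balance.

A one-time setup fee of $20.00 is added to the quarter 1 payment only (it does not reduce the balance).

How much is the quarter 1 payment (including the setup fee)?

$3,794.63

# | Opening | Interest | Payment | Fee | End bal
1 | $15,095.89 | $166.05 | $3,774.63 | $20.00 | $11,487.31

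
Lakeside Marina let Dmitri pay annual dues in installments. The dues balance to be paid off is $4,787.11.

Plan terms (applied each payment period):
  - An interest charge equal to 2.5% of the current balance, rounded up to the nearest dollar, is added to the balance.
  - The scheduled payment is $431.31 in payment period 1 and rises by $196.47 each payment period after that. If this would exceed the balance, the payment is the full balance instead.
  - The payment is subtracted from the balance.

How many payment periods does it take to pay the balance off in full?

Payment period 1: opening $4,787.11; interest $120.00 → $4,907.11; payment $431.31; balance $4,475.80
Payment period 2: opening $4,475.80; interest $112.00 → $4,587.80; payment $627.78; balance $3,960.02
Payment period 3: opening $3,960.02; interest $100.00 → $4,060.02; payment $824.25; balance $3,235.77
Payment period 4: opening $3,235.77; interest $81.00 → $3,316.77; payment $1,020.72; balance $2,296.05
Payment period 5: opening $2,296.05; interest $58.00 → $2,354.05; payment $1,217.19; balance $1,136.86
Payment period 6: opening $1,136.86; interest $29.00 → $1,165.86; payment $1,165.86; balance $0.00
Balance reaches $0.00 in payment period 6.

6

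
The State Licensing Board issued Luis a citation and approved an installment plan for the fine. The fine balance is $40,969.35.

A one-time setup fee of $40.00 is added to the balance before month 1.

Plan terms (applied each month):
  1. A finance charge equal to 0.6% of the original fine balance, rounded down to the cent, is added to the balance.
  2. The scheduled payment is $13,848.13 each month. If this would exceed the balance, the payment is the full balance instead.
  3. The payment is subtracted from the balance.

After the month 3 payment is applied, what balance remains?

$202.39

Month 1: $41,009.35 +$245.81 interest = $41,255.16; pay $13,848.13 → $27,407.03
Month 2: $27,407.03 +$245.81 interest = $27,652.84; pay $13,848.13 → $13,804.71
Month 3: $13,804.71 +$245.81 interest = $14,050.52; pay $13,848.13 → $202.39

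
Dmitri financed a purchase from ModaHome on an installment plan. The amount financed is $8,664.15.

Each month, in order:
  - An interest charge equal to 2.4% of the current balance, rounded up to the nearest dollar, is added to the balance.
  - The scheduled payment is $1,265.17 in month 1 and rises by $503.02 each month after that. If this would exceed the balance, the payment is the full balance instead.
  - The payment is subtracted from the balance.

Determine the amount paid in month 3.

Month 1: opening $8,664.15; interest $208.00 → $8,872.15; payment $1,265.17; balance $7,606.98
Month 2: opening $7,606.98; interest $183.00 → $7,789.98; payment $1,768.19; balance $6,021.79
Month 3: opening $6,021.79; interest $145.00 → $6,166.79; payment $2,271.21; balance $3,895.58

$2,271.21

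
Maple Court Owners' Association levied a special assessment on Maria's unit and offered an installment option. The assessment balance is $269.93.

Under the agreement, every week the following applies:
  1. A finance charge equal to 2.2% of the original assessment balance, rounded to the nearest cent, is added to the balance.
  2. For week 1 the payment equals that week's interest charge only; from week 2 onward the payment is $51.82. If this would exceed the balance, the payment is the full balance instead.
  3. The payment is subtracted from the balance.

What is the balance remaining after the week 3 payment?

Week 1: $269.93 +$5.94 interest = $275.87; pay $5.94 → $269.93
Week 2: $269.93 +$5.94 interest = $275.87; pay $51.82 → $224.05
Week 3: $224.05 +$5.94 interest = $229.99; pay $51.82 → $178.17

$178.17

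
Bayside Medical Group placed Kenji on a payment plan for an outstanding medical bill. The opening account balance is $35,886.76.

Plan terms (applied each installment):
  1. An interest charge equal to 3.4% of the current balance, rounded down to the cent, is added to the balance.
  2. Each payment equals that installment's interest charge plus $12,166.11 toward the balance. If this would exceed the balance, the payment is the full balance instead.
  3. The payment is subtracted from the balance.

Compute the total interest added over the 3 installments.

$2,419.49

Installment 1: $35,886.76 +$1,220.14 interest = $37,106.90; pay $13,386.25 → $23,720.65
Installment 2: $23,720.65 +$806.50 interest = $24,527.15; pay $12,972.61 → $11,554.54
Installment 3: $11,554.54 +$392.85 interest = $11,947.39; pay $11,947.39 → $0.00
Total interest: $1,220.14 + $806.50 + $392.85 = $2,419.49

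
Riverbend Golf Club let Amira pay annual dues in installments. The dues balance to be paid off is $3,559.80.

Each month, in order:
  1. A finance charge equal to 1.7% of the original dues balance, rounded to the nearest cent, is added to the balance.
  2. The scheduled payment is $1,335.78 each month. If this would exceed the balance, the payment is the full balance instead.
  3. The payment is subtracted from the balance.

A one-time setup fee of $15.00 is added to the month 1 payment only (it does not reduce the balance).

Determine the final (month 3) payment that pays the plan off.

$1,069.80

Month 1: opening $3,559.80; interest $60.52 → $3,620.32; payment $1,335.78 (+ $15.00 fee); balance $2,284.54
Month 2: opening $2,284.54; interest $60.52 → $2,345.06; payment $1,335.78; balance $1,009.28
Month 3: opening $1,009.28; interest $60.52 → $1,069.80; payment $1,069.80; balance $0.00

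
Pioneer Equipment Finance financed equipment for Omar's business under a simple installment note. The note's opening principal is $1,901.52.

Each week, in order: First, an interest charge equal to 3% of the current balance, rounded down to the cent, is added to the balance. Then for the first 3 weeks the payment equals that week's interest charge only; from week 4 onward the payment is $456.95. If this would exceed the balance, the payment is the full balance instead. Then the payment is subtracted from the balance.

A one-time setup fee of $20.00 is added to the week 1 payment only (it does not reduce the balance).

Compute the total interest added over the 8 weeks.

$332.70

# | Opening | Interest | Payment | Fee | End bal
1 | $1,901.52 | $57.04 | $57.04 | $20.00 | $1,901.52
2 | $1,901.52 | $57.04 | $57.04 | — | $1,901.52
3 | $1,901.52 | $57.04 | $57.04 | — | $1,901.52
4 | $1,901.52 | $57.04 | $456.95 | — | $1,501.61
5 | $1,501.61 | $45.04 | $456.95 | — | $1,089.70
6 | $1,089.70 | $32.69 | $456.95 | — | $665.44
7 | $665.44 | $19.96 | $456.95 | — | $228.45
8 | $228.45 | $6.85 | $235.30 | — | $0.00
Total interest: $57.04 + $57.04 + $57.04 + $57.04 + $45.04 + $32.69 + $19.96 + $6.85 = $332.70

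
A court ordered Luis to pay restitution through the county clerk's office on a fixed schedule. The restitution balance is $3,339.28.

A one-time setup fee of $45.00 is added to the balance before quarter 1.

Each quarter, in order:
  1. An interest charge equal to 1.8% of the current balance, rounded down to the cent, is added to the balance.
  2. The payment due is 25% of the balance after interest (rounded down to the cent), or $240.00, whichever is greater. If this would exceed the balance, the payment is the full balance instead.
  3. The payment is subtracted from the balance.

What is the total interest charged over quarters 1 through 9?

Quarter 1: opening $3,384.28; interest $60.91 → $3,445.19; payment $861.29; balance $2,583.90
Quarter 2: opening $2,583.90; interest $46.51 → $2,630.41; payment $657.60; balance $1,972.81
Quarter 3: opening $1,972.81; interest $35.51 → $2,008.32; payment $502.08; balance $1,506.24
Quarter 4: opening $1,506.24; interest $27.11 → $1,533.35; payment $383.33; balance $1,150.02
Quarter 5: opening $1,150.02; interest $20.70 → $1,170.72; payment $292.68; balance $878.04
Quarter 6: opening $878.04; interest $15.80 → $893.84; payment $240.00; balance $653.84
Quarter 7: opening $653.84; interest $11.76 → $665.60; payment $240.00; balance $425.60
Quarter 8: opening $425.60; interest $7.66 → $433.26; payment $240.00; balance $193.26
Quarter 9: opening $193.26; interest $3.47 → $196.73; payment $196.73; balance $0.00
Total interest: $60.91 + $46.51 + $35.51 + $27.11 + $20.70 + $15.80 + $11.76 + $7.66 + $3.47 = $229.43

$229.43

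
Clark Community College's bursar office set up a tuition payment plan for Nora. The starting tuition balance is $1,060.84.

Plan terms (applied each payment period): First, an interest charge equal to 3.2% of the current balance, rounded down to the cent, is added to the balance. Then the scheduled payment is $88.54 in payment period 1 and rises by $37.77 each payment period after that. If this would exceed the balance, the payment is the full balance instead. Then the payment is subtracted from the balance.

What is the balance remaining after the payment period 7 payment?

Payment period 1: opening $1,060.84; interest $33.94 → $1,094.78; payment $88.54; balance $1,006.24
Payment period 2: opening $1,006.24; interest $32.19 → $1,038.43; payment $126.31; balance $912.12
Payment period 3: opening $912.12; interest $29.18 → $941.30; payment $164.08; balance $777.22
Payment period 4: opening $777.22; interest $24.87 → $802.09; payment $201.85; balance $600.24
Payment period 5: opening $600.24; interest $19.20 → $619.44; payment $239.62; balance $379.82
Payment period 6: opening $379.82; interest $12.15 → $391.97; payment $277.39; balance $114.58
Payment period 7: opening $114.58; interest $3.66 → $118.24; payment $118.24; balance $0.00

$0.00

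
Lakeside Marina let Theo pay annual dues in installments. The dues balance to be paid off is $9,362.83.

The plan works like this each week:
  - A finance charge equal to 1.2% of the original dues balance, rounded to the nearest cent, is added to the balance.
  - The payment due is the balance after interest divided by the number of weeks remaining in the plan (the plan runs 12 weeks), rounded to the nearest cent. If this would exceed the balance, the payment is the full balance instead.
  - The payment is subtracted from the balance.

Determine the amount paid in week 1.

Week 1: $9,362.83 +$112.35 interest = $9,475.18; pay $789.60 → $8,685.58

$789.60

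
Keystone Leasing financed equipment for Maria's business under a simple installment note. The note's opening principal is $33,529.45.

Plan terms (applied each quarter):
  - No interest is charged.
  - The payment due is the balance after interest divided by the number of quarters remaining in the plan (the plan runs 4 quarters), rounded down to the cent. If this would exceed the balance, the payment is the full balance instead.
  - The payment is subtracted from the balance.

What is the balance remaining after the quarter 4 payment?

$0.00

Quarter 1: opening $33,529.45; payment $8,382.36; balance $25,147.09
Quarter 2: opening $25,147.09; payment $8,382.36; balance $16,764.73
Quarter 3: opening $16,764.73; payment $8,382.36; balance $8,382.37
Quarter 4: opening $8,382.37; payment $8,382.37; balance $0.00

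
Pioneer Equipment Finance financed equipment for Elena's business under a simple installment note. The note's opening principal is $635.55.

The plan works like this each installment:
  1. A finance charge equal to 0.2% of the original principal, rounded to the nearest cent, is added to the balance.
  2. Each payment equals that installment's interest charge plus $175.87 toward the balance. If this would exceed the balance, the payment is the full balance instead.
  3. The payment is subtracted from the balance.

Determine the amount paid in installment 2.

$177.14

Installment 1: $635.55 +$1.27 interest = $636.82; pay $177.14 → $459.68
Installment 2: $459.68 +$1.27 interest = $460.95; pay $177.14 → $283.81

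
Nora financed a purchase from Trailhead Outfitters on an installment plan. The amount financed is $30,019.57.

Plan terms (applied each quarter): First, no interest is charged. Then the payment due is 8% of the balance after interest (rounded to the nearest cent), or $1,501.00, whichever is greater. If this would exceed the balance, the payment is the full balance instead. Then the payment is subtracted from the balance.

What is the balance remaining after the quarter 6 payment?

$18,202.52

Quarter 1: $30,019.57 − $2,401.57 → $27,618.00
Quarter 2: $27,618.00 − $2,209.44 → $25,408.56
Quarter 3: $25,408.56 − $2,032.68 → $23,375.88
Quarter 4: $23,375.88 − $1,870.07 → $21,505.81
Quarter 5: $21,505.81 − $1,720.46 → $19,785.35
Quarter 6: $19,785.35 − $1,582.83 → $18,202.52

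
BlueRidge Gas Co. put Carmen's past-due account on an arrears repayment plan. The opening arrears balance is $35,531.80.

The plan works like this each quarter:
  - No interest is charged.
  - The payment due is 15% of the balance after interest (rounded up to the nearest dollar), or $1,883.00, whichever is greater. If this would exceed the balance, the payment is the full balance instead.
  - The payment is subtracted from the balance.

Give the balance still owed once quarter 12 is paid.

$1,973.80

Quarter 1: opening $35,531.80; payment $5,330.00; balance $30,201.80
Quarter 2: opening $30,201.80; payment $4,531.00; balance $25,670.80
Quarter 3: opening $25,670.80; payment $3,851.00; balance $21,819.80
Quarter 4: opening $21,819.80; payment $3,273.00; balance $18,546.80
Quarter 5: opening $18,546.80; payment $2,783.00; balance $15,763.80
Quarter 6: opening $15,763.80; payment $2,365.00; balance $13,398.80
Quarter 7: opening $13,398.80; payment $2,010.00; balance $11,388.80
Quarter 8: opening $11,388.80; payment $1,883.00; balance $9,505.80
Quarter 9: opening $9,505.80; payment $1,883.00; balance $7,622.80
Quarter 10: opening $7,622.80; payment $1,883.00; balance $5,739.80
Quarter 11: opening $5,739.80; payment $1,883.00; balance $3,856.80
Quarter 12: opening $3,856.80; payment $1,883.00; balance $1,973.80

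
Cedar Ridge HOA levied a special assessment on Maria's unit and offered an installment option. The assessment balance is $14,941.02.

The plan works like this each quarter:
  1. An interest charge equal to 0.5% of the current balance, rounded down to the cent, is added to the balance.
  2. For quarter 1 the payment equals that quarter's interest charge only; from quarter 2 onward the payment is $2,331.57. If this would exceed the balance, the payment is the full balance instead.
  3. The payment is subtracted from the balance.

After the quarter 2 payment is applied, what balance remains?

Quarter 1: $14,941.02 +$74.70 interest = $15,015.72; pay $74.70 → $14,941.02
Quarter 2: $14,941.02 +$74.70 interest = $15,015.72; pay $2,331.57 → $12,684.15

$12,684.15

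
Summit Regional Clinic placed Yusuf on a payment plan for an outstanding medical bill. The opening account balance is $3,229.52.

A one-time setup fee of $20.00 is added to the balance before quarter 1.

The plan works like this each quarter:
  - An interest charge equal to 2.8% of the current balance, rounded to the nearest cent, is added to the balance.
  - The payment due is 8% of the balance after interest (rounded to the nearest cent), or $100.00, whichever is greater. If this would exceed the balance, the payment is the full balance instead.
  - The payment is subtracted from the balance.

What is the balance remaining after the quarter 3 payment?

Quarter 1: opening $3,249.52; interest $90.99 → $3,340.51; payment $267.24; balance $3,073.27
Quarter 2: opening $3,073.27; interest $86.05 → $3,159.32; payment $252.75; balance $2,906.57
Quarter 3: opening $2,906.57; interest $81.38 → $2,987.95; payment $239.04; balance $2,748.91

$2,748.91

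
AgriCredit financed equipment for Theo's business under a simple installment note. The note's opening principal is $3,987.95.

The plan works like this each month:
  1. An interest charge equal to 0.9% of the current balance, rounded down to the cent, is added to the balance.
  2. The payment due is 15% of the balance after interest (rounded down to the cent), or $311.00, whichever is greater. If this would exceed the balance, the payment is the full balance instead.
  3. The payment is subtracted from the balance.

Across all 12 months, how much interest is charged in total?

$195.19

Month 1: opening $3,987.95; interest $35.89 → $4,023.84; payment $603.57; balance $3,420.27
Month 2: opening $3,420.27; interest $30.78 → $3,451.05; payment $517.65; balance $2,933.40
Month 3: opening $2,933.40; interest $26.40 → $2,959.80; payment $443.97; balance $2,515.83
Month 4: opening $2,515.83; interest $22.64 → $2,538.47; payment $380.77; balance $2,157.70
Month 5: opening $2,157.70; interest $19.41 → $2,177.11; payment $326.56; balance $1,850.55
Month 6: opening $1,850.55; interest $16.65 → $1,867.20; payment $311.00; balance $1,556.20
Month 7: opening $1,556.20; interest $14.00 → $1,570.20; payment $311.00; balance $1,259.20
Month 8: opening $1,259.20; interest $11.33 → $1,270.53; payment $311.00; balance $959.53
Month 9: opening $959.53; interest $8.63 → $968.16; payment $311.00; balance $657.16
Month 10: opening $657.16; interest $5.91 → $663.07; payment $311.00; balance $352.07
Month 11: opening $352.07; interest $3.16 → $355.23; payment $311.00; balance $44.23
Month 12: opening $44.23; interest $0.39 → $44.62; payment $44.62; balance $0.00
Total interest: $35.89 + $30.78 + $26.40 + $22.64 + $19.41 + $16.65 + $14.00 + $11.33 + $8.63 + $5.91 + $3.16 + $0.39 = $195.19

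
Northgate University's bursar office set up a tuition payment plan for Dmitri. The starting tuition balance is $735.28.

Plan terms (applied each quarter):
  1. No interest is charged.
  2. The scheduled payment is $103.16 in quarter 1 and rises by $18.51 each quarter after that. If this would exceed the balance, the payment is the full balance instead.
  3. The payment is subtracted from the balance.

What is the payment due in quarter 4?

Quarter 1: opening $735.28; payment $103.16; balance $632.12
Quarter 2: opening $632.12; payment $121.67; balance $510.45
Quarter 3: opening $510.45; payment $140.18; balance $370.27
Quarter 4: opening $370.27; payment $158.69; balance $211.58

$158.69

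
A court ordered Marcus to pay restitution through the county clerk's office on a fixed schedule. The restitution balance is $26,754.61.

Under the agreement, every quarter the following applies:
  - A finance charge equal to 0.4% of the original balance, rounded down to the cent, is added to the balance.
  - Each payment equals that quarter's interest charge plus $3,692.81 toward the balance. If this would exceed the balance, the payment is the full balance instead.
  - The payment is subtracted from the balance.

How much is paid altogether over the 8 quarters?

$27,610.69

# | Opening | Interest | Payment | End bal
1 | $26,754.61 | $107.01 | $3,799.82 | $23,061.80
2 | $23,061.80 | $107.01 | $3,799.82 | $19,368.99
3 | $19,368.99 | $107.01 | $3,799.82 | $15,676.18
4 | $15,676.18 | $107.01 | $3,799.82 | $11,983.37
5 | $11,983.37 | $107.01 | $3,799.82 | $8,290.56
6 | $8,290.56 | $107.01 | $3,799.82 | $4,597.75
7 | $4,597.75 | $107.01 | $3,799.82 | $904.94
8 | $904.94 | $107.01 | $1,011.95 | $0.00
Total paid: $27,610.69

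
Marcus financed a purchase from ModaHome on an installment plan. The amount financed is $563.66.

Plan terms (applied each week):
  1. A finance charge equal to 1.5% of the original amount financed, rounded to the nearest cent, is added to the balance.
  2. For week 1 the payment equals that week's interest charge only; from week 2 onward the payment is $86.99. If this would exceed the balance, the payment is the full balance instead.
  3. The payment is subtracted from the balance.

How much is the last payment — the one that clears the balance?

Week 1: $563.66 +$8.45 interest = $572.11; pay $8.45 → $563.66
Week 2: $563.66 +$8.45 interest = $572.11; pay $86.99 → $485.12
Week 3: $485.12 +$8.45 interest = $493.57; pay $86.99 → $406.58
Week 4: $406.58 +$8.45 interest = $415.03; pay $86.99 → $328.04
Week 5: $328.04 +$8.45 interest = $336.49; pay $86.99 → $249.50
Week 6: $249.50 +$8.45 interest = $257.95; pay $86.99 → $170.96
Week 7: $170.96 +$8.45 interest = $179.41; pay $86.99 → $92.42
Week 8: $92.42 +$8.45 interest = $100.87; pay $86.99 → $13.88
Week 9: $13.88 +$8.45 interest = $22.33; pay $22.33 → $0.00

$22.33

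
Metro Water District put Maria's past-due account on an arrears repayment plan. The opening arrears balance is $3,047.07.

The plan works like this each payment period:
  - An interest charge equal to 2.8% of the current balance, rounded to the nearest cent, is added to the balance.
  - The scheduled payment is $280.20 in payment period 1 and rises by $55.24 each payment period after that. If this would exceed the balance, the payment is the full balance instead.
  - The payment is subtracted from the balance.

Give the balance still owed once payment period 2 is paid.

$2,596.61

Payment period 1: opening $3,047.07; interest $85.32 → $3,132.39; payment $280.20; balance $2,852.19
Payment period 2: opening $2,852.19; interest $79.86 → $2,932.05; payment $335.44; balance $2,596.61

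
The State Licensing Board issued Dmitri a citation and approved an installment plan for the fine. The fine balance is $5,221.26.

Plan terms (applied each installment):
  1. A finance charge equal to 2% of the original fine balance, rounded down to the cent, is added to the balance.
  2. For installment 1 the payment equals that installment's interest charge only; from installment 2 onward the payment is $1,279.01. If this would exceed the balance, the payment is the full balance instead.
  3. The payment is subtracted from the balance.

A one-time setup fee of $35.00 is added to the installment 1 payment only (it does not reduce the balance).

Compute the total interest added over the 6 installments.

Installment 1: opening $5,221.26; interest $104.42 → $5,325.68; payment $104.42 (+ $35.00 fee); balance $5,221.26
Installment 2: opening $5,221.26; interest $104.42 → $5,325.68; payment $1,279.01; balance $4,046.67
Installment 3: opening $4,046.67; interest $104.42 → $4,151.09; payment $1,279.01; balance $2,872.08
Installment 4: opening $2,872.08; interest $104.42 → $2,976.50; payment $1,279.01; balance $1,697.49
Installment 5: opening $1,697.49; interest $104.42 → $1,801.91; payment $1,279.01; balance $522.90
Installment 6: opening $522.90; interest $104.42 → $627.32; payment $627.32; balance $0.00
Total interest: $104.42 + $104.42 + $104.42 + $104.42 + $104.42 + $104.42 = $626.52

$626.52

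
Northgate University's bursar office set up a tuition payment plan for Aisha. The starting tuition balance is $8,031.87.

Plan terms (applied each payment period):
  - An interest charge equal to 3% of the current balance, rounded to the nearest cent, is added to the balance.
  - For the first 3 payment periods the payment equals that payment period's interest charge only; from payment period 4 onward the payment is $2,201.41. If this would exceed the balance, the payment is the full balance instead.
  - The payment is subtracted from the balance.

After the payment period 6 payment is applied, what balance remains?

# | Opening | Interest | Payment | End bal
1 | $8,031.87 | $240.96 | $240.96 | $8,031.87
2 | $8,031.87 | $240.96 | $240.96 | $8,031.87
3 | $8,031.87 | $240.96 | $240.96 | $8,031.87
4 | $8,031.87 | $240.96 | $2,201.41 | $6,071.42
5 | $6,071.42 | $182.14 | $2,201.41 | $4,052.15
6 | $4,052.15 | $121.56 | $2,201.41 | $1,972.30

$1,972.30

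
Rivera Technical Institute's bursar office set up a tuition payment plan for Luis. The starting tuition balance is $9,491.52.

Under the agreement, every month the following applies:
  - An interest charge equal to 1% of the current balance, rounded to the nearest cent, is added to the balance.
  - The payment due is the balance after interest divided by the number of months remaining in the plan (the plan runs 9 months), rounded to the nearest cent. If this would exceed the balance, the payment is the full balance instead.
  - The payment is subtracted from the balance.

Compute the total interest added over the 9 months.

# | Opening | Interest | Payment | End bal
1 | $9,491.52 | $94.92 | $1,065.16 | $8,521.28
2 | $8,521.28 | $85.21 | $1,075.81 | $7,530.68
3 | $7,530.68 | $75.31 | $1,086.57 | $6,519.42
4 | $6,519.42 | $65.19 | $1,097.44 | $5,487.17
5 | $5,487.17 | $54.87 | $1,108.41 | $4,433.63
6 | $4,433.63 | $44.34 | $1,119.49 | $3,358.48
7 | $3,358.48 | $33.58 | $1,130.69 | $2,261.37
8 | $2,261.37 | $22.61 | $1,141.99 | $1,141.99
9 | $1,141.99 | $11.42 | $1,153.41 | $0.00
Total interest: $94.92 + $85.21 + $75.31 + $65.19 + $54.87 + $44.34 + $33.58 + $22.61 + $11.42 = $487.45

$487.45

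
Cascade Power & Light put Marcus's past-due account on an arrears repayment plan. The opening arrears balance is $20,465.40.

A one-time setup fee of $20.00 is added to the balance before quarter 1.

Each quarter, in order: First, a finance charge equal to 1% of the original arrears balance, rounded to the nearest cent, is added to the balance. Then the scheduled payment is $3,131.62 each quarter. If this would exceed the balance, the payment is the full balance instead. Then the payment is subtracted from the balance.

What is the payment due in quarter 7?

# | Opening | Interest | Payment | End bal
1 | $20,485.40 | $204.65 | $3,131.62 | $17,558.43
2 | $17,558.43 | $204.65 | $3,131.62 | $14,631.46
3 | $14,631.46 | $204.65 | $3,131.62 | $11,704.49
4 | $11,704.49 | $204.65 | $3,131.62 | $8,777.52
5 | $8,777.52 | $204.65 | $3,131.62 | $5,850.55
6 | $5,850.55 | $204.65 | $3,131.62 | $2,923.58
7 | $2,923.58 | $204.65 | $3,128.23 | $0.00

$3,128.23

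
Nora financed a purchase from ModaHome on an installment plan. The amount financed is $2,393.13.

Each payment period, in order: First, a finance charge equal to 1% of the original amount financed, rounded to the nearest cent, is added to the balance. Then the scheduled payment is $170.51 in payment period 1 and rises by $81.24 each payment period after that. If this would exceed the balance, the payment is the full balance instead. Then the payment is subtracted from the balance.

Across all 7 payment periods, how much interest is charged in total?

Payment period 1: opening $2,393.13; interest $23.93 → $2,417.06; payment $170.51; balance $2,246.55
Payment period 2: opening $2,246.55; interest $23.93 → $2,270.48; payment $251.75; balance $2,018.73
Payment period 3: opening $2,018.73; interest $23.93 → $2,042.66; payment $332.99; balance $1,709.67
Payment period 4: opening $1,709.67; interest $23.93 → $1,733.60; payment $414.23; balance $1,319.37
Payment period 5: opening $1,319.37; interest $23.93 → $1,343.30; payment $495.47; balance $847.83
Payment period 6: opening $847.83; interest $23.93 → $871.76; payment $576.71; balance $295.05
Payment period 7: opening $295.05; interest $23.93 → $318.98; payment $318.98; balance $0.00
Total interest: $23.93 + $23.93 + $23.93 + $23.93 + $23.93 + $23.93 + $23.93 = $167.51

$167.51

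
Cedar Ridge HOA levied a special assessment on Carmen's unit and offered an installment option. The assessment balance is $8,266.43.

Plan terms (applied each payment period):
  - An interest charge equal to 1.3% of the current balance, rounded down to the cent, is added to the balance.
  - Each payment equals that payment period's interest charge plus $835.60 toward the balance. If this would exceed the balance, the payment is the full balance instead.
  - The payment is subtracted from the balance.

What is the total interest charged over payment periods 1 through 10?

Payment period 1: opening $8,266.43; interest $107.46 → $8,373.89; payment $943.06; balance $7,430.83
Payment period 2: opening $7,430.83; interest $96.60 → $7,527.43; payment $932.20; balance $6,595.23
Payment period 3: opening $6,595.23; interest $85.73 → $6,680.96; payment $921.33; balance $5,759.63
Payment period 4: opening $5,759.63; interest $74.87 → $5,834.50; payment $910.47; balance $4,924.03
Payment period 5: opening $4,924.03; interest $64.01 → $4,988.04; payment $899.61; balance $4,088.43
Payment period 6: opening $4,088.43; interest $53.14 → $4,141.57; payment $888.74; balance $3,252.83
Payment period 7: opening $3,252.83; interest $42.28 → $3,295.11; payment $877.88; balance $2,417.23
Payment period 8: opening $2,417.23; interest $31.42 → $2,448.65; payment $867.02; balance $1,581.63
Payment period 9: opening $1,581.63; interest $20.56 → $1,602.19; payment $856.16; balance $746.03
Payment period 10: opening $746.03; interest $9.69 → $755.72; payment $755.72; balance $0.00
Total interest: $107.46 + $96.60 + $85.73 + $74.87 + $64.01 + $53.14 + $42.28 + $31.42 + $20.56 + $9.69 = $585.76

$585.76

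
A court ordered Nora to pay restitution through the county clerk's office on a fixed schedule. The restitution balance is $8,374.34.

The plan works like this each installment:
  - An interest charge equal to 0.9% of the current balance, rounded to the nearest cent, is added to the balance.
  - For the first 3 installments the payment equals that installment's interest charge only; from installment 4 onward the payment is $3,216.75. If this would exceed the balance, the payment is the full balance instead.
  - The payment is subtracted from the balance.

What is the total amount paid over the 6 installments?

Installment 1: opening $8,374.34; interest $75.37 → $8,449.71; payment $75.37; balance $8,374.34
Installment 2: opening $8,374.34; interest $75.37 → $8,449.71; payment $75.37; balance $8,374.34
Installment 3: opening $8,374.34; interest $75.37 → $8,449.71; payment $75.37; balance $8,374.34
Installment 4: opening $8,374.34; interest $75.37 → $8,449.71; payment $3,216.75; balance $5,232.96
Installment 5: opening $5,232.96; interest $47.10 → $5,280.06; payment $3,216.75; balance $2,063.31
Installment 6: opening $2,063.31; interest $18.57 → $2,081.88; payment $2,081.88; balance $0.00
Total paid: $8,741.49

$8,741.49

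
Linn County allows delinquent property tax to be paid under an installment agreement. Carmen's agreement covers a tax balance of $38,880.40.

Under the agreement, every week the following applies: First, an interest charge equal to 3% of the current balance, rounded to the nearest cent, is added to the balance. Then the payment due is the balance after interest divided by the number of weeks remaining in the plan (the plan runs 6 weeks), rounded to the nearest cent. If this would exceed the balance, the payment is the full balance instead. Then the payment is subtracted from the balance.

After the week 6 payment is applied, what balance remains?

Week 1: opening $38,880.40; interest $1,166.41 → $40,046.81; payment $6,674.47; balance $33,372.34
Week 2: opening $33,372.34; interest $1,001.17 → $34,373.51; payment $6,874.70; balance $27,498.81
Week 3: opening $27,498.81; interest $824.96 → $28,323.77; payment $7,080.94; balance $21,242.83
Week 4: opening $21,242.83; interest $637.28 → $21,880.11; payment $7,293.37; balance $14,586.74
Week 5: opening $14,586.74; interest $437.60 → $15,024.34; payment $7,512.17; balance $7,512.17
Week 6: opening $7,512.17; interest $225.37 → $7,737.54; payment $7,737.54; balance $0.00

$0.00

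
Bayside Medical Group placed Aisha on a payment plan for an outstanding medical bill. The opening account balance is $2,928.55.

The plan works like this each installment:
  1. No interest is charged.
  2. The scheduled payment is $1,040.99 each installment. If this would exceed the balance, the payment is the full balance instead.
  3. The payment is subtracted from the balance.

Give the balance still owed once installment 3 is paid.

# | Opening | Payment | End bal
1 | $2,928.55 | $1,040.99 | $1,887.56
2 | $1,887.56 | $1,040.99 | $846.57
3 | $846.57 | $846.57 | $0.00

$0.00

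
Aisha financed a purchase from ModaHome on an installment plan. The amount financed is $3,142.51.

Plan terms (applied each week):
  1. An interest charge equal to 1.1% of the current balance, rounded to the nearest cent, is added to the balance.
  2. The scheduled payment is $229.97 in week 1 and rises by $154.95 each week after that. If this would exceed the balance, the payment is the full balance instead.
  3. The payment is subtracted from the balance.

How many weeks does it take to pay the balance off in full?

Week 1: opening $3,142.51; interest $34.57 → $3,177.08; payment $229.97; balance $2,947.11
Week 2: opening $2,947.11; interest $32.42 → $2,979.53; payment $384.92; balance $2,594.61
Week 3: opening $2,594.61; interest $28.54 → $2,623.15; payment $539.87; balance $2,083.28
Week 4: opening $2,083.28; interest $22.92 → $2,106.20; payment $694.82; balance $1,411.38
Week 5: opening $1,411.38; interest $15.53 → $1,426.91; payment $849.77; balance $577.14
Week 6: opening $577.14; interest $6.35 → $583.49; payment $583.49; balance $0.00
Balance reaches $0.00 in week 6.

6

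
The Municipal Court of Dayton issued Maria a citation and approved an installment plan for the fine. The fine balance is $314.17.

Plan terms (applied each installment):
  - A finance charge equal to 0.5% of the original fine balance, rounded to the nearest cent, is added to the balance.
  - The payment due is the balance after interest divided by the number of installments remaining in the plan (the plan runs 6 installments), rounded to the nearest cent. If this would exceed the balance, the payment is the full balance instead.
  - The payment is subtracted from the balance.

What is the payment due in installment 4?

$53.85

# | Opening | Interest | Payment | End bal
1 | $314.17 | $1.57 | $52.62 | $263.12
2 | $263.12 | $1.57 | $52.94 | $211.75
3 | $211.75 | $1.57 | $53.33 | $159.99
4 | $159.99 | $1.57 | $53.85 | $107.71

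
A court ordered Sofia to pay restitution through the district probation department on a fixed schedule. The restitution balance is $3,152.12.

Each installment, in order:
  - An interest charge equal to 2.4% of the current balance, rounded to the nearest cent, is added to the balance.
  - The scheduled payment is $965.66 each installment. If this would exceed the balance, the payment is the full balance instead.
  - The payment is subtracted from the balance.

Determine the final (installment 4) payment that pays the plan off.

Installment 1: $3,152.12 +$75.65 interest = $3,227.77; pay $965.66 → $2,262.11
Installment 2: $2,262.11 +$54.29 interest = $2,316.40; pay $965.66 → $1,350.74
Installment 3: $1,350.74 +$32.42 interest = $1,383.16; pay $965.66 → $417.50
Installment 4: $417.50 +$10.02 interest = $427.52; pay $427.52 → $0.00

$427.52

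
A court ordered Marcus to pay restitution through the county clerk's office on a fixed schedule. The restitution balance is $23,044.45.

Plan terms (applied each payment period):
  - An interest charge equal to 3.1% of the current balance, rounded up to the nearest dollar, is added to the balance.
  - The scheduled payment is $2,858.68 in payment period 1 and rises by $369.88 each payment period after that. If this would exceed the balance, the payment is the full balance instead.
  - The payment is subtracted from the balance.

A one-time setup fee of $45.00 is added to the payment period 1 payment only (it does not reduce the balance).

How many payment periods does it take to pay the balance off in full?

7

Payment period 1: $23,044.45 +$715.00 interest = $23,759.45; pay $2,858.68 (+ $45.00 fee) → $20,900.77
Payment period 2: $20,900.77 +$648.00 interest = $21,548.77; pay $3,228.56 → $18,320.21
Payment period 3: $18,320.21 +$568.00 interest = $18,888.21; pay $3,598.44 → $15,289.77
Payment period 4: $15,289.77 +$474.00 interest = $15,763.77; pay $3,968.32 → $11,795.45
Payment period 5: $11,795.45 +$366.00 interest = $12,161.45; pay $4,338.20 → $7,823.25
Payment period 6: $7,823.25 +$243.00 interest = $8,066.25; pay $4,708.08 → $3,358.17
Payment period 7: $3,358.17 +$105.00 interest = $3,463.17; pay $3,463.17 → $0.00
Balance reaches $0.00 in payment period 7.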